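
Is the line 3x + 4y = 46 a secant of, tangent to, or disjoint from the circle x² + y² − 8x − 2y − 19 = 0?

Centre (4, 1), r² = 36. Distance² from centre to line = (−30)²/25 = 36.
Since d² = r², the line is tangent.

tangent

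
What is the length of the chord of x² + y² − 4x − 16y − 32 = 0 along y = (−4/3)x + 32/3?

Substitute y = (32 − 4x)/3:
25x² − 100x − 800 = 0  ⟹  x² − 4x − 32 = 0
x = 8 or x = −4, giving (8, 0) and (−4, 16).
Chord length = distance between (8, 0) and (−4, 16) = √400 = 20.

20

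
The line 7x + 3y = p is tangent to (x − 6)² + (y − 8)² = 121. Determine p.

p = 66 ± 11√58

Tangency holds when the distance from the centre (6, 8) to the line equals the radius 11:
|7·6 + 3·8 − p| / √58 = 11
|p − (66)| = 11√58.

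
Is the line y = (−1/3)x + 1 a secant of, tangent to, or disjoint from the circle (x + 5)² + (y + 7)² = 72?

Substituting the line into the circle gives 10x² + 42x + 153 = 0.
Δ = 1764 − 6120 = −4356.
No real roots: the line does not meet the circle.

disjoint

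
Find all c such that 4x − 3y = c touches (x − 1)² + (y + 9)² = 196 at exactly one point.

The line touches the circle iff its distance from (1, −9) is 14:
|4·1 − 3·(−9) − c| / √25 = 14
|c − (31)| = 14·5, so c = 101 or c = −39.

c = −39 or c = 101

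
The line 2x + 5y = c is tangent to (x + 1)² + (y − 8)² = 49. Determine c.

c = 38 ± 7√29

Tangency holds when the distance from the centre (−1, 8) to the line equals the radius 7:
|2·(−1) + 5·8 − c| / √29 = 7
|c − (38)| = 7√29.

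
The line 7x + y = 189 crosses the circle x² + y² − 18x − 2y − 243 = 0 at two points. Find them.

(26, 7) and (27, 0)

Substitute y = −7x + 189:
50x² − 2650x + 35100 = 0  ⟹  x² − 53x + 702 = 0
x = 27 or x = 26, giving (27, 0) and (26, 7).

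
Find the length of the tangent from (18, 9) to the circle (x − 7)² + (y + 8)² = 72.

The centre is (7, −8) and r = 6√2. The square of the distance from P to the centre is 121 + 289 = 410.
By the tangent–radius right angle, tangent length = √(|PO|² − r²) = √338 = 13√2.

13√2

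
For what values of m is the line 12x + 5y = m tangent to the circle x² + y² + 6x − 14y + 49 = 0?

m = −40 or m = 38

The line touches the circle iff its distance from (−3, 7) is 3:
|12·(−3) + 5·7 − m| / √169 = 3
|m − (−1)| = 3·13, so m = 38 or m = −40.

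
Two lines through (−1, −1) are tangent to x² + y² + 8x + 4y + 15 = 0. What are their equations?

2x − y = −1 and x + 2y = −3

A line y − (−1) = m(x − (−1)) is tangent when its distance from (−4, −2) is √5:
[m·(−3) − (−1)]² = 5(m² + 1)
2m² − 3m − 2 = 0, so m = 2 or m = −1/2.
With m = 2: 2x − y = −1. With m = −1/2: x + 2y = −3.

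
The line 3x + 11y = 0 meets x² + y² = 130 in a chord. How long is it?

Centre (0, 0), r² = 130. Perpendicular distance d from centre to line = |0| / √130 = 0/√130.
Half the chord is √(r² − d²) = √(130), so the full chord is 2√130.

2√130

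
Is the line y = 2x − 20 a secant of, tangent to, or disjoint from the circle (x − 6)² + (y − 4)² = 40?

secant

d² = (2·6 − 1·4 − (20))²/5 = 144/5; r² = 40.
Since d² < r², the line cuts the circle twice.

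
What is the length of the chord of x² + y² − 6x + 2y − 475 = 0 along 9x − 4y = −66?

4√97

From the line, y = (66 + 9x)/4. Substituting:
97x² + 1164x − 2716 = 0  ⟹  x² + 12x − 28 = 0
x = 2 or x = −14, giving (2, 21) and (−14, −15).
Chord length = distance between (2, 21) and (−14, −15) = √1552 = 4√97.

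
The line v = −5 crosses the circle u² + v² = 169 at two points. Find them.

(−12, −5) and (12, −5)

Express v = −5 and substitute into the circle:
u² − 144 = 0
u = 12 or u = −12, giving (12, −5) and (−12, −5).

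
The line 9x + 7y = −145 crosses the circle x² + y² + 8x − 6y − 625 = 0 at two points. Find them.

From the line, y = (−145 − 9x)/7. Substituting:
130x² + 3380x − 3510 = 0  ⟹  x² + 26x − 27 = 0
x = 1 or x = −27, giving (1, −22) and (−27, 14).

(−27, 14) and (1, −22)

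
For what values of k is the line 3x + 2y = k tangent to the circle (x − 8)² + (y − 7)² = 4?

k = 38 ± 2√13

Tangency holds when the distance from the centre (8, 7) to the line equals the radius 2:
|3·8 + 2·7 − k| / √13 = 2
|k − (38)| = 2√13.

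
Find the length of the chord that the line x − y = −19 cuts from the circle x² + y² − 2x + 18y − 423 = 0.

Centre (1, −9), r² = 505. Perpendicular distance d from centre to line = |29| / √2 = 29/√2.
Chord = 2√(r² − d²) = 2·√(169/2) = 13√2.

13√2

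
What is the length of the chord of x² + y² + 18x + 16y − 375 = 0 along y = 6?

Substitute y = 6:
x² + 18x − 243 = 0
x = 9 or x = −27, giving (9, 6) and (−27, 6).
Chord length = distance between (9, 6) and (−27, 6) = √1296 = 36.

36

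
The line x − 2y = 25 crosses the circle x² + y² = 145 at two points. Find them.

(1, −12) and (9, −8)

Substitute y = (−25 + x)/2:
5x² − 50x + 45 = 0  ⟹  x² − 10x + 9 = 0
x = 9 or x = 1, giving (9, −8) and (1, −12).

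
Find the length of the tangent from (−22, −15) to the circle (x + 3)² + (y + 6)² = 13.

The centre is (−3, −6) and r = √13. The square of the distance from P to the centre is 361 + 81 = 442.
Power of the point: PT² = |PO|² − r² = 429, so PT = √429.

√429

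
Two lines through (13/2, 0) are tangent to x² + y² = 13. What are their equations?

Write the tangent as mx − y + (0 − m·(13/2)) = 0 and set its distance from the centre to √13:
(−13/2m − (0))² = 13(m² + 1)
9m² − 4 = 0, so m = −2/3 or m = 2/3.
With m = −2/3: 2x + 3y = 13. With m = 2/3: 2x − 3y = 13.

2x + 3y = 13 and 2x − 3y = 13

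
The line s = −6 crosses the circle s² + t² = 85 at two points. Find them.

(−6, −7) and (−6, 7)

The line gives s = −6. Substituting into the circle:
t² − 49 = 0
t = 7 or t = −7, giving (−6, 7) and (−6, −7).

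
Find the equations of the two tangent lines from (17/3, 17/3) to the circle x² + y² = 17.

4x − y = 17 and x − 4y = −17

Let a tangent through (17/3, 17/3) have slope m. Its distance from (0, 0) must equal √17:
(−17/3m − (−17/3))² = 17(m² + 1)
4m² − 17m + 4 = 0, so m = 4 or m = 1/4.
Through (17/3, 17/3) these give 4x − y = 17 and x − 4y = −17.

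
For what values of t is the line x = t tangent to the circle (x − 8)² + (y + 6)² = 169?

Tangency holds when the distance from the centre (8, −6) to the line equals the radius 13:
|1·8 + 0·(−6) − t| / √1 = 13
|t − (8)| = 13, so t = 21 or t = −5.

t = −5 or t = 21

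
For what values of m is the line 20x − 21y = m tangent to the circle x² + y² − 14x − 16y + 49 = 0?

The line touches the circle iff its distance from (7, 8) is 8:
|20·7 − 21·8 − m| / √841 = 8
|m − (−28)| = 8·29, so m = 204 or m = −260.

m = −260 or m = 204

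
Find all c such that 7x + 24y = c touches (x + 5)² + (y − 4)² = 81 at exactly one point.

c = −164 or c = 286

Tangency holds when the distance from the centre (−5, 4) to the line equals the radius 9:
|7·(−5) + 24·4 − c| / √625 = 9
|c − (61)| = 9·25, so c = 286 or c = −164.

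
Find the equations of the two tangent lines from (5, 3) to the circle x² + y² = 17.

4x − y = 17 and x + 4y = 17

Write the tangent as mx − y + (3 − m·(5)) = 0 and set its distance from the centre to √17:
(−5m − (−3))² = 17(m² + 1)
4m² − 15m − 4 = 0, so m = 4 or m = −1/4.
With m = 4: 4x − y = 17. With m = −1/4: x + 4y = 17.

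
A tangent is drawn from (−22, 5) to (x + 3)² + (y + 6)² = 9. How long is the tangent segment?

√473

The centre is (−3, −6) and r = 3. The square of the distance from P to the centre is 361 + 121 = 482.
Power of the point: PT² = |PO|² − r² = 473, so PT = √473.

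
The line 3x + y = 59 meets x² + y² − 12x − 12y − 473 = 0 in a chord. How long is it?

From the line, y = −3x + 59. Substituting:
10x² − 330x + 2300 = 0  ⟹  x² − 33x + 230 = 0
x = 23 or x = 10, giving (23, −10) and (10, 29).
Chord length = distance between (23, −10) and (10, 29) = √1690 = 13√10.

13√10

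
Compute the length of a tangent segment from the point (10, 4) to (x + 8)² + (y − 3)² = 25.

The centre is (−8, 3) and r = 5. The square of the distance from P to the centre is 324 + 1 = 325.
The tangent meets the radius at right angles, so tangent² = |PO|² − r² = 325 − 25 = 300.

10√3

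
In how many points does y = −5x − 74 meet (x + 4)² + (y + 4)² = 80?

0

Centre (−4, −4), r² = 80. Distance² from centre to line = (50)²/26 = 1250/13.
Since d² > r², the line lies outside the circle.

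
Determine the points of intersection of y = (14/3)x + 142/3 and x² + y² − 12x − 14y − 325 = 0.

Express y = (142 + 14x)/3 and substitute into the circle:
205x² + 3280x + 11275 = 0  ⟹  x² + 16x + 55 = 0
x = −5 or x = −11, giving (−5, 24) and (−11, −4).

(−11, −4) and (−5, 24)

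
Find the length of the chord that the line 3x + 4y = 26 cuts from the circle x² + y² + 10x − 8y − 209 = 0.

30

Substitute y = (26 − 3x)/4:
25x² + 100x − 3500 = 0  ⟹  x² + 4x − 140 = 0
x = 10 or x = −14, giving (10, −1) and (−14, 17).
|(10, −1) − (−14, 17)| = √((24)² + (−18)²) = 30.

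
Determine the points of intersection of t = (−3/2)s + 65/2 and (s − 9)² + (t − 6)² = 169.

Express t = (65 − 3s)/2 and substitute into the circle:
13s² − 390s + 2457 = 0  ⟹  s² − 30s + 189 = 0
s = 21 or s = 9, giving (21, 1) and (9, 19).

(9, 19) and (21, 1)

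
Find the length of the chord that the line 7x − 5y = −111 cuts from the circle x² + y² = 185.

The distance from (0, 0) to the line is 111/√74, and r² = 185.
Chord = 2√(r² − d²) = 2·√(37/2) = √74.

√74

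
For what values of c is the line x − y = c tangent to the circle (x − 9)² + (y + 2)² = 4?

The line touches the circle iff its distance from (9, −2) is 2:
|1·9 − 1·(−2) − c| / √2 = 2
|c − (11)| = 2√2.

c = 11 ± 2√2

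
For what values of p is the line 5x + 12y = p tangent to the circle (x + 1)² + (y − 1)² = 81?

p = −110 or p = 124

For a tangent, require d(centre, line) = r = 9.
|5·(−1) + 12·1 − p| / √169 = 9
|p − (7)| = 9·13, so p = 124 or p = −110.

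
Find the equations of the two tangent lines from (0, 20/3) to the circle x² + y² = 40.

Let a tangent through (0, 20/3) have slope m. Its distance from (0, 0) must equal 2√10:
[m·(0) − (−20/3)]² = 40(m² + 1)
9m² − 1 = 0, so m = 1/3 or m = −1/3.
With m = 1/3: x − 3y = −20. With m = −1/3: x + 3y = 20.

x − 3y = −20 and x + 3y = 20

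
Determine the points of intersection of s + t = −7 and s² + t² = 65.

Substitute t = −s − 7:
2s² + 14s − 16 = 0  ⟹  s² + 7s − 8 = 0
s = 1 or s = −8, giving (1, −8) and (−8, 1).

(−8, 1) and (1, −8)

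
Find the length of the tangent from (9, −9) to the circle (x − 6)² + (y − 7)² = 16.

√249

With centre O = (6, 7), |OP|² = 265 and r² = 16.
Power of the point: PT² = |PO|² − r² = 249, so PT = √249.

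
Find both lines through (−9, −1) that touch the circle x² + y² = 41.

A line y − (−1) = m(x − (−9)) is tangent when its distance from (0, 0) is √41:
(9m − (1))² = 41(m² + 1)
20m² − 9m − 20 = 0, so m = 5/4 or m = −4/5.
With m = 5/4: 5x − 4y = −41. With m = −4/5: 4x + 5y = −41.

5x − 4y = −41 and 4x + 5y = −41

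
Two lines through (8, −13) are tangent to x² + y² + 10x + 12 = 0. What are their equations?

Write the tangent as mx − y + (−13 − m·(8)) = 0 and set its distance from the centre to √13:
[m·(−13) − (13)]² = 13(m² + 1)
6m² + 13m + 6 = 0, so m = −3/2 or m = −2/3.
Through (8, −13) these give 3x + 2y = −2 and 2x + 3y = −23.

3x + 2y = −2 and 2x + 3y = −23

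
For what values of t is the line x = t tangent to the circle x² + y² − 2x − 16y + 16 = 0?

For a tangent, require d(centre, line) = r = 7.
|1·1 + 0·8 − t| / √1 = 7
|t − (1)| = 7, so t = 8 or t = −6.

t = −6 or t = 8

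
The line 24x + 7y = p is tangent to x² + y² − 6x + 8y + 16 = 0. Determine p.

p = −31 or p = 119

The line touches the circle iff its distance from (3, −4) is 3:
|24·3 + 7·(−4) − p| / √625 = 3
|p − (44)| = 3·25, so p = 119 or p = −31.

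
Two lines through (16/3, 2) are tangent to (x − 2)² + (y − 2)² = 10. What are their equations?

3x + y = 18 and 3x − y = 14

Write the tangent as mx − y + (2 − m·(16/3)) = 0 and set its distance from the centre to √10:
(−10/3m − (0))² = 10(m² + 1)
m² − 9 = 0, so m = −3 or m = 3.
With m = −3: 3x + y = 18. With m = 3: 3x − y = 14.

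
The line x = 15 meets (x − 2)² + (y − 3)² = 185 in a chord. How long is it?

Centre (2, 3), r² = 185. Perpendicular distance d from centre to line = |−13| / √1 = 13.
Chord = 2√(r² − d²) = 2·√(16) = 8.

8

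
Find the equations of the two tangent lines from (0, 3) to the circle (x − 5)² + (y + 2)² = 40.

x − 3y = −9 and 3x − y = −3

Write the tangent as mx − y + (3 − m·(0)) = 0 and set its distance from the centre to 2√10:
(5m − (−5))² = 40(m² + 1)
3m² − 10m + 3 = 0, so m = 1/3 or m = 3.
Through (0, 3) these give x − 3y = −9 and 3x − y = −3.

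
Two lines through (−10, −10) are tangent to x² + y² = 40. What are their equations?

Write the tangent as mx − y + (−10 − m·(−10)) = 0 and set its distance from the centre to 2√10:
(10m − (10))² = 40(m² + 1)
3m² − 10m + 3 = 0, so m = 3 or m = 1/3.
With m = 3: 3x − y = −20. With m = 1/3: x − 3y = 20.

3x − y = −20 and x − 3y = 20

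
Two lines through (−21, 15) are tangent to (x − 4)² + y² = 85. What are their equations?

A line y − (15) = m(x − (−21)) is tangent when its distance from (4, 0) is √85:
(25m − (−15))² = 85(m² + 1)
54m² + 75m + 14 = 0, so m = −2/9 or m = −7/6.
With m = −2/9: 2x + 9y = 93. With m = −7/6: 7x + 6y = −57.

2x + 9y = 93 and 7x + 6y = −57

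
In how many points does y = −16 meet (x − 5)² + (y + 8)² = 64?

Centre (5, −8), r² = 64. Distance² from centre to line = (8)² = 64.
Since d² = r², the line is tangent.

1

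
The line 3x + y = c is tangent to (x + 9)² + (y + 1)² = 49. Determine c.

Tangency holds when the distance from the centre (−9, −1) to the line equals the radius 7:
|3·(−9) + 1·(−1) − c| / √10 = 7
|c − (−28)| = 7√10.

c = −28 ± 7√10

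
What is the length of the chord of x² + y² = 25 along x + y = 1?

Centre (0, 0), r² = 25. Perpendicular distance d from centre to line = |−1| / √2 = 1/√2.
Chord = 2√(r² − d²) = 2·√(49/2) = 7√2.

7√2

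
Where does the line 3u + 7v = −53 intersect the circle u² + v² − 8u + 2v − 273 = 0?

From the line, v = (−53 − 3u)/7. Substituting:
58u² − 116u − 11310 = 0  ⟹  u² − 2u − 195 = 0
u = 15 or u = −13, giving (15, −14) and (−13, −2).

(−13, −2) and (15, −14)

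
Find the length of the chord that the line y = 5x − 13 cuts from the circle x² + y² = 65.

Centre (0, 0), r² = 65. Perpendicular distance d from centre to line = |−13| / √26 = 13/√26.
Chord = 2√(r² − d²) = 2·√(117/2) = 3√26.

3√26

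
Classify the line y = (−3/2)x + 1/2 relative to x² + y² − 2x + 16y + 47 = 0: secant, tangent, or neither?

Substituting the line into the circle gives 13x² − 110x + 221 = 0.
Discriminant = (−110)² − 4·13·(221) = 608 > 0.
Two real roots: the line is a secant.

secant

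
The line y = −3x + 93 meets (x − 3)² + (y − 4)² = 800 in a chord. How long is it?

The distance from (3, 4) to the line is 80/√10, and r² = 800.
Chord = 2√(r² − d²) = 2·√(160) = 8√10.

8√10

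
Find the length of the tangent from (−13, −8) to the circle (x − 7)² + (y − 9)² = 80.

The centre is (7, 9) and r = 4√5. The square of the distance from P to the centre is 400 + 289 = 689.
Power of the point: PT² = |PO|² − r² = 609, so PT = √609.

√609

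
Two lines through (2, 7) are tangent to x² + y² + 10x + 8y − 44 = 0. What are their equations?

Write the tangent as mx − y + (7 − m·(2)) = 0 and set its distance from the centre to √85:
[m·(−7) − (−11)]² = 85(m² + 1)
18m² + 77m − 18 = 0, so m = −9/2 or m = 2/9.
Through (2, 7) these give 9x + 2y = 32 and 2x − 9y = −59.

9x + 2y = 32 and 2x − 9y = −59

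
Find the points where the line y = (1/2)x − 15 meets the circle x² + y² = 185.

Express y = (−30 + x)/2 and substitute into the circle:
5x² − 60x + 160 = 0  ⟹  x² − 12x + 32 = 0
x = 8 or x = 4, giving (8, −11) and (4, −13).

(4, −13) and (8, −11)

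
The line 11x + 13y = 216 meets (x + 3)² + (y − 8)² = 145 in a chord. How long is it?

√290

Substitute y = (216 − 11x)/13:
290x² − 1450x − 10440 = 0  ⟹  x² − 5x − 36 = 0
x = 9 or x = −4, giving (9, 9) and (−4, 20).
|(9, 9) − (−4, 20)| = √((13)² + (−11)²) = √290.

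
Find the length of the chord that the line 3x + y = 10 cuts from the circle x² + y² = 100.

6√10

Substitute y = −3x + 10:
10x² − 60x = 0  ⟹  x² − 6x = 0
x = 6 or x = 0, giving (6, −8) and (0, 10).
|(6, −8) − (0, 10)| = √((6)² + (−18)²) = 6√10.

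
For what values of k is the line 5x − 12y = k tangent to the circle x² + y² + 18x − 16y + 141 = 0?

k = −167 or k = −115

For a tangent, require d(centre, line) = r = 2.
|5·(−9) − 12·8 − k| / √169 = 2
|k − (−141)| = 2·13, so k = −115 or k = −167.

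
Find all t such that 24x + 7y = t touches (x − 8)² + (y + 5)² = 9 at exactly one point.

t = 82 or t = 232

The line touches the circle iff its distance from (8, −5) is 3:
|24·8 + 7·(−5) − t| / √625 = 3
|t − (157)| = 3·25, so t = 232 or t = 82.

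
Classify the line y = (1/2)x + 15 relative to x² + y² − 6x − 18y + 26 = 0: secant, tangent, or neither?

Centre (3, 9), r² = 64. Distance² from centre to line = (15)²/5 = 45.
Since d² < r², the line cuts the circle twice.

secant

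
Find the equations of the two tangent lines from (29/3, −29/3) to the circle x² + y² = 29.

2x + 5y = −29 and 5x + 2y = 29

A line y − (−29/3) = m(x − (29/3)) is tangent when its distance from (0, 0) is √29:
[m·(−29/3) − (29/3)]² = 29(m² + 1)
10m² + 29m + 10 = 0, so m = −2/5 or m = −5/2.
Through (29/3, −29/3) these give 2x + 5y = −29 and 5x + 2y = 29.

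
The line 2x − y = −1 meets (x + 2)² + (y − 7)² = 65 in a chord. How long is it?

6√5

From the line, y = 2x + 1. Substituting:
5x² − 20x − 25 = 0  ⟹  x² − 4x − 5 = 0
x = 5 or x = −1, giving (5, 11) and (−1, −1).
Chord length = distance between (5, 11) and (−1, −1) = √180 = 6√5.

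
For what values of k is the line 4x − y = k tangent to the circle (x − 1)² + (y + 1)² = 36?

Tangency holds when the distance from the centre (1, −1) to the line equals the radius 6:
|4·1 − 1·(−1) − k| / √17 = 6
|k − (5)| = 6√17.

k = 5 ± 6√17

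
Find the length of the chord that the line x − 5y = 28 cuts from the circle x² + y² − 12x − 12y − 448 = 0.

8√26

From the line, y = (−28 + x)/5. Substituting:
26x² − 416x − 8736 = 0  ⟹  x² − 16x − 336 = 0
x = 28 or x = −12, giving (28, 0) and (−12, −8).
|(28, 0) − (−12, −8)| = √((40)² + (8)²) = 8√26.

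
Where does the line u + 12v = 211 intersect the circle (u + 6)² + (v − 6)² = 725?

(−29, 20) and (19, 16)

Express v = (211 − u)/12 and substitute into the circle:
145u² + 1450u − 79895 = 0  ⟹  u² + 10u − 551 = 0
u = 19 or u = −29, giving (19, 16) and (−29, 20).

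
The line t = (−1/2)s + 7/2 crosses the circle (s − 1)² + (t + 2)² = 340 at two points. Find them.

(−13, 10) and (19, −6)

From the line, t = (7 − s)/2. Substituting:
5s² − 30s − 1235 = 0  ⟹  s² − 6s − 247 = 0
s = 19 or s = −13, giving (19, −6) and (−13, 10).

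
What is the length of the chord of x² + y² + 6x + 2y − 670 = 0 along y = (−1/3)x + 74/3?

4√10

The distance from (−3, −1) to the line is 80/√10, and r² = 680.
Chord = 2√(r² − d²) = 2·√(40) = 4√10.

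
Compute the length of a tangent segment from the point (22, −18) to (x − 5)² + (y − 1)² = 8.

With centre O = (5, 1), |OP|² = 650 and r² = 8.
By the tangent–radius right angle, tangent length = √(|PO|² − r²) = √642.

√642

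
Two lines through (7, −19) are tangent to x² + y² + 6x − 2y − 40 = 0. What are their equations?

7x + y = 30 and x + y = −12

Let a tangent through (7, −19) have slope m. Its distance from (−3, 1) must equal 5√2:
[m·(−10) − (20)]² = 50(m² + 1)
m² + 8m + 7 = 0, so m = −7 or m = −1.
With m = −7: 7x + y = 30. With m = −1: x + y = −12.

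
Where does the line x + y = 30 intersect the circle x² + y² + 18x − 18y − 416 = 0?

Express y = −x + 30 and substitute into the circle:
2x² − 24x − 56 = 0  ⟹  x² − 12x − 28 = 0
x = 14 or x = −2, giving (14, 16) and (−2, 32).

(−2, 32) and (14, 16)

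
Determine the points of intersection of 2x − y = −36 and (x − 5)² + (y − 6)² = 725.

(−20, −4) and (−2, 32)

Substitute y = 2x + 36:
5x² + 110x + 200 = 0  ⟹  x² + 22x + 40 = 0
x = −2 or x = −20, giving (−2, 32) and (−20, −4).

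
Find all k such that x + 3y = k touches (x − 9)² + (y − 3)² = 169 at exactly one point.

k = 18 ± 13√10

Tangency holds when the distance from the centre (9, 3) to the line equals the radius 13:
|1·9 + 3·3 − k| / √10 = 13
|k − (18)| = 13√10.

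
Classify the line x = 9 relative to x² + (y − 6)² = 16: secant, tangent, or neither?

neither

Centre (0, 6), r² = 16. Distance² from centre to line = (−9)² = 81.
Since d² > r², the line lies outside the circle.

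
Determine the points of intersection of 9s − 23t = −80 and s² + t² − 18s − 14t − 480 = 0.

(−14, −2) and (32, 16)

Express t = (80 + 9s)/23 and substitute into the circle:
610s² − 10980s − 273280 = 0  ⟹  s² − 18s − 448 = 0
s = 32 or s = −14, giving (32, 16) and (−14, −2).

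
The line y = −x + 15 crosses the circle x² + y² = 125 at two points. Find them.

Substitute y = −x + 15:
2x² − 30x + 100 = 0  ⟹  x² − 15x + 50 = 0
x = 10 or x = 5, giving (10, 5) and (5, 10).

(5, 10) and (10, 5)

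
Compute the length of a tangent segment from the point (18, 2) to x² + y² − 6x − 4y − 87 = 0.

5√5

With centre O = (3, 2), |OP|² = 225 and r² = 100.
By the tangent–radius right angle, tangent length = √(|PO|² − r²) = √125 = 5√5.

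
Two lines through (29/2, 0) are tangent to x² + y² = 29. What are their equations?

Let a tangent through (29/2, 0) have slope m. Its distance from (0, 0) must equal √29:
(−29/2m − (0))² = 29(m² + 1)
25m² − 4 = 0, so m = −2/5 or m = 2/5.
With m = −2/5: 2x + 5y = 29. With m = 2/5: 2x − 5y = 29.

2x + 5y = 29 and 2x − 5y = 29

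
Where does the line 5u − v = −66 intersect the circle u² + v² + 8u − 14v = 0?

(−12, 6) and (−11, 11)

Substitute v = 5u + 66:
26u² + 598u + 3432 = 0  ⟹  u² + 23u + 132 = 0
u = −11 or u = −12, giving (−11, 11) and (−12, 6).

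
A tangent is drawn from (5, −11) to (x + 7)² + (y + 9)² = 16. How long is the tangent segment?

With centre O = (−7, −9), |OP|² = 148 and r² = 16.
The tangent meets the radius at right angles, so tangent² = |PO|² − r² = 148 − 16 = 132.

2√33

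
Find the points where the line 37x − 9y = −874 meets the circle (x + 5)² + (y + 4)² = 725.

Substitute y = (874 + 37x)/9:
1450x² + 68150x + 771400 = 0  ⟹  x² + 47x + 532 = 0
x = −19 or x = −28, giving (−19, 19) and (−28, −18).

(−28, −18) and (−19, 19)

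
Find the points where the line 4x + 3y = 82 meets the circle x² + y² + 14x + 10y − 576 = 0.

Substitute y = (82 − 4x)/3:
25x² − 650x + 4000 = 0  ⟹  x² − 26x + 160 = 0
x = 16 or x = 10, giving (16, 6) and (10, 14).

(10, 14) and (16, 6)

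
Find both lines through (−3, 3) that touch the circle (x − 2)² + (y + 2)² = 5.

x + 2y = 3 and 2x + y = −3

A line y − (3) = m(x − (−3)) is tangent when its distance from (2, −2) is √5:
(5m − (−5))² = 5(m² + 1)
2m² + 5m + 2 = 0, so m = −1/2 or m = −2.
With m = −1/2: x + 2y = 3. With m = −2: 2x + y = −3.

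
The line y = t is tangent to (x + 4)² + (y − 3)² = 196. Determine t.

The line touches the circle iff its distance from (−4, 3) is 14:
|0·(−4) + 1·3 − t| / √1 = 14
|t − (3)| = 14, so t = 17 or t = −11.

t = −11 or t = 17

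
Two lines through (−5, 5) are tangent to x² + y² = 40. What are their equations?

Let a tangent through (−5, 5) have slope m. Its distance from (0, 0) must equal 2√10:
[m·(5) − (−5)]² = 40(m² + 1)
3m² − 10m + 3 = 0, so m = 3 or m = 1/3.
With m = 3: 3x − y = −20. With m = 1/3: x − 3y = −20.

3x − y = −20 and x − 3y = −20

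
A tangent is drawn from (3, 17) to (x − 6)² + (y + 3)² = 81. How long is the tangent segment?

With centre O = (6, −3), |OP|² = 409 and r² = 81.
Power of the point: PT² = |PO|² − r² = 328, so PT = 2√82.

2√82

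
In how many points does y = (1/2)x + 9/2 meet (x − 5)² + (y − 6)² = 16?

2

Substituting the line into the circle gives 5x² − 46x + 45 = 0.
Δ = 2116 − 900 = 1216.
Two real roots: the line is a secant.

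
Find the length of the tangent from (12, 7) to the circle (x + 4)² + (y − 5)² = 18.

With centre O = (−4, 5), |OP|² = 260 and r² = 18.
By the tangent–radius right angle, tangent length = √(|PO|² − r²) = √242 = 11√2.

11√2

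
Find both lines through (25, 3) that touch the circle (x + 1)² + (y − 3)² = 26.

A line y − (3) = m(x − (25)) is tangent when its distance from (−1, 3) is √26:
[m·(−26) − (0)]² = 26(m² + 1)
25m² − 1 = 0, so m = −1/5 or m = 1/5.
With m = −1/5: x + 5y = 40. With m = 1/5: x − 5y = 10.

x + 5y = 40 and x − 5y = 10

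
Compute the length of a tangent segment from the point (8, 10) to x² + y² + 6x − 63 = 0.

Centre (−3, 0), r² = 72. |PO|² = (11)² + (10)² = 221.
The tangent meets the radius at right angles, so tangent² = |PO|² − r² = 221 − 72 = 149.

√149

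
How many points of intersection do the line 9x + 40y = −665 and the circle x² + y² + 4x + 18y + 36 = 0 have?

1

d² = (9·(−2) + 40·(−9) − (−665))²/1681 = 49; r² = 49.
Since d² = r², the line is tangent.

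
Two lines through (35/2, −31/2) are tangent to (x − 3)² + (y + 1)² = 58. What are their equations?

3x + 7y = −56 and 7x + 3y = 76

Write the tangent as mx − y + (−31/2 − m·(35/2)) = 0 and set its distance from the centre to √58:
(−29/2m − (29/2))² = 58(m² + 1)
21m² + 58m + 21 = 0, so m = −3/7 or m = −7/3.
With m = −3/7: 3x + 7y = −56. With m = −7/3: 7x + 3y = 76.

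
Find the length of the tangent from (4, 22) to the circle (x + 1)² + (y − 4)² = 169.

6√5

With centre O = (−1, 4), |OP|² = 349 and r² = 169.
By the tangent–radius right angle, tangent length = √(|PO|² − r²) = √180 = 6√5.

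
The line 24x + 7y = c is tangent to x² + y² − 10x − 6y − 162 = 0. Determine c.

The line touches the circle iff its distance from (5, 3) is 14:
|24·5 + 7·3 − c| / √625 = 14
|c − (141)| = 14·25, so c = 491 or c = −209.

c = −209 or c = 491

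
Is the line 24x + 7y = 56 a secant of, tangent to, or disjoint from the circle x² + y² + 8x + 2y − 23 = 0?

Substituting the line into the circle gives 625x² − 2632x + 2793 = 0.
Δ = 6927424 − 6982500 = −55076.
No real roots: the line does not meet the circle.

disjoint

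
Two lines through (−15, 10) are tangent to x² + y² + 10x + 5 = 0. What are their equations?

x + 2y = 5 and 2x + y = −20

Let a tangent through (−15, 10) have slope m. Its distance from (−5, 0) must equal 2√5:
(10m − (−10))² = 20(m² + 1)
2m² + 5m + 2 = 0, so m = −1/2 or m = −2.
Through (−15, 10) these give x + 2y = 5 and 2x + y = −20.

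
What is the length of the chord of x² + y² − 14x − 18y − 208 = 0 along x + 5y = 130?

Centre (7, 9), r² = 338. Perpendicular distance d from centre to line = |−78| / √26 = 78/√26.
Chord = 2√(r² − d²) = 2·√(104) = 4√26.

4√26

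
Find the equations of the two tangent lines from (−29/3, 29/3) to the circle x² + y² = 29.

2x + 5y = 29 and 5x + 2y = −29

Write the tangent as mx − y + (29/3 − m·(−29/3)) = 0 and set its distance from the centre to √29:
(29/3m − (−29/3))² = 29(m² + 1)
10m² + 29m + 10 = 0, so m = −2/5 or m = −5/2.
With m = −2/5: 2x + 5y = 29. With m = −5/2: 5x + 2y = −29.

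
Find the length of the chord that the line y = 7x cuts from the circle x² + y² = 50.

The distance from (0, 0) to the line is 0/√50, and r² = 50.
Half the chord is √(r² − d²) = √(50), so the full chord is 10√2.

10√2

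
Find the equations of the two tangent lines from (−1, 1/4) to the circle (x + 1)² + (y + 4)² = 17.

x − 4y = −2 and x + 4y = 0

Let a tangent through (−1, 1/4) have slope m. Its distance from (−1, −4) must equal √17:
(0m − (−17/4))² = 17(m² + 1)
16m² − 1 = 0, so m = 1/4 or m = −1/4.
Through (−1, 1/4) these give x − 4y = −2 and x + 4y = 0.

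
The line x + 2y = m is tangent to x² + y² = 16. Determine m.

Tangency holds when the distance from the centre (0, 0) to the line equals the radius 4:
|1·0 + 2·0 − m| / √5 = 4
|m| = 4√5.

m = ±4√5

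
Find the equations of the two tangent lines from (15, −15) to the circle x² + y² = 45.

A line y − (−15) = m(x − (15)) is tangent when its distance from (0, 0) is 3√5:
(−15m − (15))² = 45(m² + 1)
2m² + 5m + 2 = 0, so m = −2 or m = −1/2.
Through (15, −15) these give 2x + y = 15 and x + 2y = −15.

2x + y = 15 and x + 2y = −15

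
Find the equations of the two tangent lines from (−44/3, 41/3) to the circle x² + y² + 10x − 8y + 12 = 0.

Let a tangent through (−44/3, 41/3) have slope m. Its distance from (−5, 4) must equal √29:
[m·(29/3) − (−29/3)]² = 29(m² + 1)
10m² + 29m + 10 = 0, so m = −5/2 or m = −2/5.
With m = −5/2: 5x + 2y = −46. With m = −2/5: 2x + 5y = 39.

5x + 2y = −46 and 2x + 5y = 39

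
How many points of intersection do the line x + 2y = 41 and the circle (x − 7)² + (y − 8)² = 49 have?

0

d² = (1·7 + 2·8 − (41))²/5 = 324/5; r² = 49.
Since d² > r², the line lies outside the circle.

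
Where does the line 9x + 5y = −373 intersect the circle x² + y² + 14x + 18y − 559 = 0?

Express y = (−373 − 9x)/5 and substitute into the circle:
106x² + 6254x + 91584 = 0  ⟹  x² + 59x + 864 = 0
x = −27 or x = −32, giving (−27, −26) and (−32, −17).

(−32, −17) and (−27, −26)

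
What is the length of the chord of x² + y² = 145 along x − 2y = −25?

4√5

The distance from (0, 0) to the line is 25/√5, and r² = 145.
Chord = 2√(r² − d²) = 2·√(20) = 4√5.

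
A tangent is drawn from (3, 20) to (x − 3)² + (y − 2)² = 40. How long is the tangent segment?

2√71

Centre (3, 2), r² = 40. |PO|² = (0)² + (18)² = 324.
Power of the point: PT² = |PO|² − r² = 284, so PT = 2√71.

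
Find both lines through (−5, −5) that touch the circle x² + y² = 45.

A line y − (−5) = m(x − (−5)) is tangent when its distance from (0, 0) is 3√5:
[m·(5) − (5)]² = 45(m² + 1)
2m² + 5m + 2 = 0, so m = −1/2 or m = −2.
With m = −1/2: x + 2y = −15. With m = −2: 2x + y = −15.

x + 2y = −15 and 2x + y = −15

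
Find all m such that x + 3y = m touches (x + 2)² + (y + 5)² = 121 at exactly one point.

The line touches the circle iff its distance from (−2, −5) is 11:
|1·(−2) + 3·(−5) − m| / √10 = 11
|m − (−17)| = 11√10.

m = −17 ± 11√10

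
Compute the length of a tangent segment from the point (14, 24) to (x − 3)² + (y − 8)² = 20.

With centre O = (3, 8), |OP|² = 377 and r² = 20.
Power of the point: PT² = |PO|² − r² = 357, so PT = √357.

√357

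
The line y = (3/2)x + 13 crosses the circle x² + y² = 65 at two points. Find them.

Substitute y = (26 + 3x)/2:
13x² + 156x + 416 = 0  ⟹  x² + 12x + 32 = 0
x = −4 or x = −8, giving (−4, 7) and (−8, 1).

(−8, 1) and (−4, 7)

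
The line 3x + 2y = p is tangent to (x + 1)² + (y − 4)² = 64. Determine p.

p = 5 ± 8√13

Tangency holds when the distance from the centre (−1, 4) to the line equals the radius 8:
|3·(−1) + 2·4 − p| / √13 = 8
|p − (5)| = 8√13.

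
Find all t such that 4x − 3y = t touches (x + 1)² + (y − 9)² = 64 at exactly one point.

For a tangent, require d(centre, line) = r = 8.
|4·(−1) − 3·9 − t| / √25 = 8
|t − (−31)| = 8·5, so t = 9 or t = −71.

t = −71 or t = 9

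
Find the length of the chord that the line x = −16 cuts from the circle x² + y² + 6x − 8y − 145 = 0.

The line gives x = −16. Substituting into the circle:
y² − 8y + 15 = 0
y = 5 or y = 3, giving (−16, 5) and (−16, 3).
|(−16, 5) − (−16, 3)| = √((0)² + (2)²) = 2.

2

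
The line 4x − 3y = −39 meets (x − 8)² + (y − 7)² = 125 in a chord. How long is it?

Centre (8, 7), r² = 125. Perpendicular distance d from centre to line = |50| / √25 = 50/√25.
Half the chord is √(r² − d²) = √(25), so the full chord is 10.

10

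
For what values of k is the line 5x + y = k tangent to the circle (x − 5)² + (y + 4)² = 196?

For a tangent, require d(centre, line) = r = 14.
|5·5 + 1·(−4) − k| / √26 = 14
|k − (21)| = 14√26.

k = 21 ± 14√26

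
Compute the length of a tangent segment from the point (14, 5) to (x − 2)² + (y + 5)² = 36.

4√13

Centre (2, −5), r² = 36. |PO|² = (12)² + (10)² = 244.
By the tangent–radius right angle, tangent length = √(|PO|² − r²) = √208 = 4√13.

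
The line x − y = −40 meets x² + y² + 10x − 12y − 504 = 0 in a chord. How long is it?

The distance from (−5, 6) to the line is 29/√2, and r² = 565.
Half the chord is √(r² − d²) = √(289/2), so the full chord is 17√2.

17√2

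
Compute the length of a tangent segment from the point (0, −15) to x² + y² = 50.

The centre is (0, 0) and r = 5√2. The square of the distance from P to the centre is 0 + 225 = 225.
Power of the point: PT² = |PO|² − r² = 175, so PT = 5√7.

5√7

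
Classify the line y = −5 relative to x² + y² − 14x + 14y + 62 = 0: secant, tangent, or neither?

Substituting the line into the circle gives x² − 14x + 17 = 0.
Δ = 196 − 68 = 128.
Two real roots: the line is a secant.

secant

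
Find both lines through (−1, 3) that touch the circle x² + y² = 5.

Let a tangent through (−1, 3) have slope m. Its distance from (0, 0) must equal √5:
(1m − (−3))² = 5(m² + 1)
2m² − 3m − 2 = 0, so m = −1/2 or m = 2.
With m = −1/2: x + 2y = 5. With m = 2: 2x − y = −5.

x + 2y = 5 and 2x − y = −5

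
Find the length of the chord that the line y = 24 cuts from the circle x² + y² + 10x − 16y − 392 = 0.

Centre (−5, 8), r² = 481. Perpendicular distance d from centre to line = |−16| / √1 = 16.
Chord = 2√(r² − d²) = 2·√(225) = 30.

30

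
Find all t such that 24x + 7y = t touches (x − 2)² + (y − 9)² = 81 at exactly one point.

t = −114 or t = 336

The line touches the circle iff its distance from (2, 9) is 9:
|24·2 + 7·9 − t| / √625 = 9
|t − (111)| = 9·25, so t = 336 or t = −114.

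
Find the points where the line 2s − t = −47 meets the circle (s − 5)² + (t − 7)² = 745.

From the line, t = 2s + 47. Substituting:
5s² + 150s + 880 = 0  ⟹  s² + 30s + 176 = 0
s = −8 or s = −22, giving (−8, 31) and (−22, 3).

(−22, 3) and (−8, 31)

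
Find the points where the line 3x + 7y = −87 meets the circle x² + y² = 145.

Express y = (−87 − 3x)/7 and substitute into the circle:
58x² + 522x + 464 = 0  ⟹  x² + 9x + 8 = 0
x = −1 or x = −8, giving (−1, −12) and (−8, −9).

(−8, −9) and (−1, −12)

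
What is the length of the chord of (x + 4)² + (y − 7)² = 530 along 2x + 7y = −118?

2√53

Express y = (−118 − 2x)/7 and substitute into the circle:
53x² + 1060x + 2703 = 0  ⟹  x² + 20x + 51 = 0
x = −3 or x = −17, giving (−3, −16) and (−17, −12).
Chord length = distance between (−3, −16) and (−17, −12) = √212 = 2√53.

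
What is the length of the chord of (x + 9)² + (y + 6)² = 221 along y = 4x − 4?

The distance from (−9, −6) to the line is 34/√17, and r² = 221.
Chord = 2√(r² − d²) = 2·√(153) = 6√17.

6√17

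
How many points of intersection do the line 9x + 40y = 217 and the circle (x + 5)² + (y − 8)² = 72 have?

2

Substituting the line into the circle gives 1681x² + 17854x − 64591 = 0.
Δ = 318765316 − (−434309884) = 753075200.
Two real roots: the line is a secant.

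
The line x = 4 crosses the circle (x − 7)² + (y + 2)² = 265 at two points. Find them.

The line gives x = 4. Substituting into the circle:
y² + 4y − 252 = 0
y = 14 or y = −18, giving (4, 14) and (4, −18).

(4, −18) and (4, 14)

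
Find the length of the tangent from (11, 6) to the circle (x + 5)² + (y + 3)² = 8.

√329

The centre is (−5, −3) and r = 2√2. The square of the distance from P to the centre is 256 + 81 = 337.
The tangent meets the radius at right angles, so tangent² = |PO|² − r² = 337 − 8 = 329.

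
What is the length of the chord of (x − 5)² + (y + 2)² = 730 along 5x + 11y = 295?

2√146

Substitute y = (295 − 5x)/11:
146x² − 4380x + 15184 = 0  ⟹  x² − 30x + 104 = 0
x = 26 or x = 4, giving (26, 15) and (4, 25).
|(26, 15) − (4, 25)| = √((22)² + (−10)²) = 2√146.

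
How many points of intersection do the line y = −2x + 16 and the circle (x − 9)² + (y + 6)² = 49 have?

2

Substituting the line into the circle gives 5x² − 106x + 516 = 0.
Δ = 11236 − 10320 = 916.
Two real roots: the line is a secant.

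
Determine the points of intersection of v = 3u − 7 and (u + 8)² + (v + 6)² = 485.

(−7, −28) and (6, 11)

Substitute v = 3u − 7:
10u² + 10u − 420 = 0  ⟹  u² + u − 42 = 0
u = 6 or u = −7, giving (6, 11) and (−7, −28).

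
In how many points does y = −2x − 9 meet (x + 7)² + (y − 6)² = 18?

2

d² = (2·(−7) + 1·6 − (−9))²/5 = 1/5; r² = 18.
Since d² < r², the line cuts the circle twice.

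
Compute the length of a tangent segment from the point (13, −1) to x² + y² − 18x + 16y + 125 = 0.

Centre (9, −8), r² = 20. |PO|² = (4)² + (7)² = 65.
By the tangent–radius right angle, tangent length = √(|PO|² − r²) = √45 = 3√5.

3√5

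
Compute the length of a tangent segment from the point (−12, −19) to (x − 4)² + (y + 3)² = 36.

2√119

Centre (4, −3), r² = 36. |PO|² = (−16)² + (−16)² = 512.
By the tangent–radius right angle, tangent length = √(|PO|² − r²) = √476 = 2√119.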